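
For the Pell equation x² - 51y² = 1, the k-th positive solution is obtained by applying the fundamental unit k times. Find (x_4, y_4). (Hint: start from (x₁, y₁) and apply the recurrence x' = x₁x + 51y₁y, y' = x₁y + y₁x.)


Step 1: Find the fundamental solution (x₁, y₁) of x² - 51y² = 1.
  Expand √51 as a continued fraction. a₀ = ⌊√51⌋ = 7; iterate m_{k+1} = d_k·a_k − m_k, d_{k+1} = (51 − m_{k+1}²)/d_k, a_{k+1} = ⌊(a₀ + m_{k+1})/d_{k+1}⌋ (starting m₀ = 0, d₀ = 1), with convergents p_k = a_k·p_{k-1} + p_{k-2}, q_k = a_k·q_{k-1} + q_{k-2} (p₋₁ = 1, q₋₁ = 0):
  k = 0: a₀ = 7; p₀/q₀ = 7/1; p₀² − 51·q₀² = 49 − 51 = -2.
  k = 1: m = 7, d = 2, a = ⌊(7 + 7)/2⌋ = 7; p/q = (7·7 + 1)/(7·1 + 0) = 50/7; p² − 51·q² = 2500 − 2499 = 1.
  The first convergent with p² − 51·q² = 1 gives the fundamental solution (x₁, y₁) = (50, 7).
Step 2: Apply the recurrence (x_{n+1}, y_{n+1}) = (x₁x_n + 51y₁y_n, x₁y_n + y₁x_n) repeatedly.
  From (x_1, y_1) = (50, 7): x_2 = 50·50 + 51·7·7 = 4999; y_2 = 50·7 + 7·50 = 700.
  From (x_2, y_2) = (4999, 700): x_3 = 50·4999 + 51·7·700 = 499850; y_3 = 50·700 + 7·4999 = 69993.
  From (x_3, y_3) = (499850, 69993): x_4 = 50·499850 + 51·7·69993 = 49980001; y_4 = 50·69993 + 7·499850 = 6998600.
Step 3: Verify x_4² - 51·y_4² = 2498000499960001 - 2498000499960000 = 1 (should be 1). ✓

(x_1, y_1) = (50, 7); (x_4, y_4) = (49980001, 6998600).


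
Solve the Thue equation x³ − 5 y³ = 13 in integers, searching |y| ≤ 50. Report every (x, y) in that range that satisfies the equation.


The equation is x³ - 5y³ = 13. For fixed y, x³ = 5·y³ + 13, so a solution requires the RHS to be a perfect cube.
Strategy: iterate y from -50 to 50, compute RHS = 5·y³ + 13, and check whether it is a (positive or negative) perfect cube.
Check small values of y:
  y = 0: RHS = 13 is not a perfect cube.
  y = 1: RHS = 18 is not a perfect cube.
  y = -1: RHS = 8 = (2)³ ⇒ x = 2 works.
  y = 2: RHS = 53 is not a perfect cube.
  y = -2: RHS = -27 = (-3)³ ⇒ x = -3 works.
  y = 3: RHS = 148 is not a perfect cube.
  y = -3: RHS = -122 is not a perfect cube.
Continuing, at y = 7: RHS = 1728 = (12)³ ⇒ x = 12 works.
Searching the remaining y in |y| ≤ 50 finds no further solutions.
Collected solutions: (2, -1), (-3, -2), (12, 7).

Solutions (with |y| ≤ 50): (2, -1), (-3, -2), (12, 7).


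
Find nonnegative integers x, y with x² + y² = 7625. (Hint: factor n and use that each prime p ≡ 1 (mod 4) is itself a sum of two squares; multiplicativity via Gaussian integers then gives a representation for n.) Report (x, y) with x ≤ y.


Step 1: Factor n = 7625 = 5^3 · 61.
Step 2: Check the mod-4 condition on each prime factor: 5 ≡ 1 (mod 4), exponent 3; 61 ≡ 1 (mod 4), exponent 1.
All primes ≡ 3 (mod 4) appear to even exponent (or don't appear), so by the two-squares theorem n IS expressible as a sum of two squares.
Step 3: Build a representation. Group n = k² · m with k = 5 and m = 5 · 61 = 305 (a product of primes ≡ 1 (mod 4)); a representation of m scales to one of n via (k·x)² + (k·y)² = k²(x² + y²). Each prime p ≡ 1 (mod 4) is itself a sum of two squares; find a² by testing p − a² for a perfect square:
  5: 5 − 1² = 4 = 2² ⇒ 5 = 1² + 2².
  61: 61 − 1² = 60, 61 − 2² = 57, 61 − 3² = 52, 61 − 4² = 45, 61 − 5² = 36 = 6² ⇒ 61 = 5² + 6².
  Combine using the Brahmagupta–Fibonacci identity (a² + b²)(c² + d²) = (ac − bd)² + (ad + bc)² = (ac + bd)² + (ad − bc)²:
  5 · 61 = 305: from (1² + 2²)(5² + 6²), take (1·5 − 2·6, 1·6 + 2·5) = (5 − 12, 6 + 10) = (-7, 16); dropping signs (only squares matter) gives (7, 16); check 7² + 16² = 49 + 256 = 305 ✓.
  Scale by k = 5: (5·7, 5·16) = (35, 80).
Step 4: Order so x ≤ y and verify: 35² + 80² = 1225 + 6400 = 7625 = n. ✓

n = 7625 = 35² + 80² (one valid representation with x ≤ y).


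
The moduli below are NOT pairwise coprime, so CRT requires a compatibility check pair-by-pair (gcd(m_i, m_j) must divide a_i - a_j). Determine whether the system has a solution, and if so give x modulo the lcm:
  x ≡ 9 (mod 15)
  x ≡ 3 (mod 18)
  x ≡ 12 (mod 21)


Moduli 15, 18, 21 are not pairwise coprime, so CRT works modulo lcm(m_i) when all pairwise compatibility conditions hold.
Pairwise compatibility: gcd(m_i, m_j) must divide a_i - a_j for every pair.
Merge one congruence at a time:
  Start: x ≡ 9 (mod 15).
  Combine with x ≡ 3 (mod 18): gcd(15, 18) = 3; 3 - 9 = -6, which IS divisible by 3, so compatible.
    Write x = 9 + 15·t and substitute into x ≡ 3 (mod 18): 15·t ≡ 3 − 9 = -6 (mod 18).
    Divide the congruence (and modulus) by g = 3: 5·t ≡ -2 (mod 6).
    Reduce coefficients mod 6: 5·t ≡ 4 (mod 6).
    The inverse of 5 mod 6 is 5 (since 5·5 = 25 = 4·6 + 1), so t ≡ 5·4 = 20 ≡ 2 (mod 6).
    Then x = 9 + 15·2 = 39, valid modulo lcm(15, 18) = 90: x ≡ 39 (mod 90).
  Combine with x ≡ 12 (mod 21): gcd(90, 21) = 3; 12 - 39 = -27, which IS divisible by 3, so compatible.
    Write x = 39 + 90·t and substitute into x ≡ 12 (mod 21): 90·t ≡ 12 − 39 = -27 (mod 21).
    Divide the congruence (and modulus) by g = 3: 30·t ≡ -9 (mod 7).
    Reduce coefficients mod 7: 2·t ≡ 5 (mod 7).
    The inverse of 2 mod 7 is 4 (since 2·4 = 8 = 1·7 + 1), so t ≡ 4·5 = 20 ≡ 6 (mod 7).
    Then x = 39 + 90·6 = 579, valid modulo lcm(90, 21) = 630: x ≡ 579 (mod 630).
Verify: 579 mod 15 = 9, 579 mod 18 = 3, 579 mod 21 = 12.

x ≡ 579 (mod 630).


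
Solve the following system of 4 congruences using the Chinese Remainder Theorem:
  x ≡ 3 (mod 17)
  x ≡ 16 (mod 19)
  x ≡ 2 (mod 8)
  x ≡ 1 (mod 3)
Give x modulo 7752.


Product of moduli M = 17 · 19 · 8 · 3 = 7752.
Merge one congruence at a time:
  Start: x ≡ 3 (mod 17).
  Combine with x ≡ 16 (mod 19); new modulus lcm = 323.
    Write x = 3 + 17·t and substitute into x ≡ 16 (mod 19): 17·t ≡ 16 − 3 = 13 (mod 19).
    The inverse of 17 mod 19 is 9 (since 17·9 = 153 = 8·19 + 1), so t ≡ 9·13 = 117 ≡ 3 (mod 19).
    Then x = 3 + 17·3 = 54, valid modulo lcm(17, 19) = 323: x ≡ 54 (mod 323).
  Combine with x ≡ 2 (mod 8); new modulus lcm = 2584.
    Write x = 54 + 323·t and substitute into x ≡ 2 (mod 8): 323·t ≡ 2 − 54 = -52 (mod 8).
    Reduce coefficients mod 8: 3·t ≡ 4 (mod 8).
    The inverse of 3 mod 8 is 3 (since 3·3 = 9 = 1·8 + 1), so t ≡ 3·4 = 12 ≡ 4 (mod 8).
    Then x = 54 + 323·4 = 1346, valid modulo lcm(323, 8) = 2584: x ≡ 1346 (mod 2584).
  Combine with x ≡ 1 (mod 3); new modulus lcm = 7752.
    Write x = 1346 + 2584·t and substitute into x ≡ 1 (mod 3): 2584·t ≡ 1 − 1346 = -1345 (mod 3).
    Reduce coefficients mod 3: 1·t ≡ 2 (mod 3).
    So t ≡ 2 (mod 3).
    Then x = 1346 + 2584·2 = 6514, valid modulo lcm(2584, 3) = 7752: x ≡ 6514 (mod 7752).
Verify against each original: 6514 mod 17 = 3, 6514 mod 19 = 16, 6514 mod 8 = 2, 6514 mod 3 = 1.

x ≡ 6514 (mod 7752).


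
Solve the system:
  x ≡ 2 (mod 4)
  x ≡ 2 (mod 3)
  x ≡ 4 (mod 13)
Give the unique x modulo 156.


Moduli 4, 3, 13 are pairwise coprime; by CRT there is a unique solution modulo M = 4 · 3 · 13 = 156.
Solve pairwise, accumulating the modulus:
  Start with x ≡ 2 (mod 4).
  Combine with x ≡ 2 (mod 3): since gcd(4, 3) = 1, we get a unique residue mod 12.
    Write x = 2 + 4·t and substitute into x ≡ 2 (mod 3): 4·t ≡ 2 − 2 = 0 (mod 3).
    Reduce coefficients mod 3: 1·t ≡ 0 (mod 3).
    So t ≡ 0 (mod 3).
    Then x = 2 + 4·0 = 2, valid modulo lcm(4, 3) = 12: x ≡ 2 (mod 12).
  Combine with x ≡ 4 (mod 13): since gcd(12, 13) = 1, we get a unique residue mod 156.
    Write x = 2 + 12·t and substitute into x ≡ 4 (mod 13): 12·t ≡ 4 − 2 = 2 (mod 13).
    The inverse of 12 mod 13 is 12 (since 12·12 = 144 = 11·13 + 1), so t ≡ 12·2 = 24 ≡ 11 (mod 13).
    Then x = 2 + 12·11 = 134, valid modulo lcm(12, 13) = 156: x ≡ 134 (mod 156).
Verify: 134 mod 4 = 2 ✓, 134 mod 3 = 2 ✓, 134 mod 13 = 4 ✓.

x ≡ 134 (mod 156).


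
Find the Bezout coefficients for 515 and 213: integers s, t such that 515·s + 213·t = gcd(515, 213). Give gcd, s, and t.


Euclidean algorithm on (515, 213) — divide until remainder is 0:
  515 = 2 · 213 + 89
  213 = 2 · 89 + 35
  89 = 2 · 35 + 19
  35 = 1 · 19 + 16
  19 = 1 · 16 + 3
  16 = 5 · 3 + 1
  3 = 3 · 1 + 0
gcd(515, 213) = 1.
Track Bezout coefficients alongside the remainders: start with r₀ = 515 = a·1 + b·0 (s = 1, t = 0) and r₁ = 213 = a·0 + b·1 (s = 0, t = 1); each new remainder r_{k+1} = r_{k-1} − q_k·r_k inherits s_{k+1} = s_{k-1} − q_k·s_k, t_{k+1} = t_{k-1} − q_k·t_k, so r_k = a·s_k + b·t_k at every step:
  q = 2: r = 89, s = 1 − 2·0 = 1, t = 0 − 2·1 = -2  (check: 515·1 + 213·(-2) = 89)
  q = 2: r = 35, s = 0 − 2·1 = -2, t = 1 − 2·(-2) = 5  (check: 515·(-2) + 213·5 = 35)
  q = 2: r = 19, s = 1 − 2·(-2) = 5, t = -2 − 2·5 = -12  (check: 515·5 + 213·(-12) = 19)
  q = 1: r = 16, s = -2 − 1·5 = -7, t = 5 − 1·(-12) = 17  (check: 515·(-7) + 213·17 = 16)
  q = 1: r = 3, s = 5 − 1·(-7) = 12, t = -12 − 1·17 = -29  (check: 515·12 + 213·(-29) = 3)
  q = 5: r = 1, s = -7 − 5·12 = -67, t = 17 − 5·(-29) = 162  (check: 515·(-67) + 213·162 = 1)
The row with r = 1 (the gcd) gives the Bezout coefficients s = -67, t = 162.
Result: 515 · (-67) + 213 · (162) = 1.

gcd(515, 213) = 1; s = -67, t = 162 (check: 515·(-67) + 213·162 = 1).


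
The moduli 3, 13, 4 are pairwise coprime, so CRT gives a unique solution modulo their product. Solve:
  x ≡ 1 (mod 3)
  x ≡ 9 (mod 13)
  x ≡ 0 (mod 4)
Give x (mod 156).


Moduli 3, 13, 4 are pairwise coprime; by CRT there is a unique solution modulo M = 3 · 13 · 4 = 156.
Solve pairwise, accumulating the modulus:
  Start with x ≡ 1 (mod 3).
  Combine with x ≡ 9 (mod 13): since gcd(3, 13) = 1, we get a unique residue mod 39.
    Write x = 1 + 3·t and substitute into x ≡ 9 (mod 13): 3·t ≡ 9 − 1 = 8 (mod 13).
    The inverse of 3 mod 13 is 9 (since 3·9 = 27 = 2·13 + 1), so t ≡ 9·8 = 72 ≡ 7 (mod 13).
    Then x = 1 + 3·7 = 22, valid modulo lcm(3, 13) = 39: x ≡ 22 (mod 39).
  Combine with x ≡ 0 (mod 4): since gcd(39, 4) = 1, we get a unique residue mod 156.
    Write x = 22 + 39·t and substitute into x ≡ 0 (mod 4): 39·t ≡ 0 − 22 = -22 (mod 4).
    Reduce coefficients mod 4: 3·t ≡ 2 (mod 4).
    The inverse of 3 mod 4 is 3 (since 3·3 = 9 = 2·4 + 1), so t ≡ 3·2 = 6 ≡ 2 (mod 4).
    Then x = 22 + 39·2 = 100, valid modulo lcm(39, 4) = 156: x ≡ 100 (mod 156).
Verify: 100 mod 3 = 1 ✓, 100 mod 13 = 9 ✓, 100 mod 4 = 0 ✓.

x ≡ 100 (mod 156).


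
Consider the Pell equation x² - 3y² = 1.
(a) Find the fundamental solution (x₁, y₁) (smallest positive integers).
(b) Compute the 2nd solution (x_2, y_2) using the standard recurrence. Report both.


Step 1: Find the fundamental solution (x₁, y₁) of x² - 3y² = 1.
  Expand √3 as a continued fraction. a₀ = ⌊√3⌋ = 1; iterate m_{k+1} = d_k·a_k − m_k, d_{k+1} = (3 − m_{k+1}²)/d_k, a_{k+1} = ⌊(a₀ + m_{k+1})/d_{k+1}⌋ (starting m₀ = 0, d₀ = 1), with convergents p_k = a_k·p_{k-1} + p_{k-2}, q_k = a_k·q_{k-1} + q_{k-2} (p₋₁ = 1, q₋₁ = 0):
  k = 0: a₀ = 1; p₀/q₀ = 1/1; p₀² − 3·q₀² = 1 − 3 = -2.
  k = 1: m = 1, d = 2, a = ⌊(1 + 1)/2⌋ = 1; p/q = (1·1 + 1)/(1·1 + 0) = 2/1; p² − 3·q² = 4 − 3 = 1.
  The first convergent with p² − 3·q² = 1 gives the fundamental solution (x₁, y₁) = (2, 1).
Step 2: Apply the recurrence (x_{n+1}, y_{n+1}) = (x₁x_n + 3y₁y_n, x₁y_n + y₁x_n) repeatedly.
  From (x_1, y_1) = (2, 1): x_2 = 2·2 + 3·1·1 = 7; y_2 = 2·1 + 1·2 = 4.
Step 3: Verify x_2² - 3·y_2² = 49 - 48 = 1 (should be 1). ✓

(x_1, y_1) = (2, 1); (x_2, y_2) = (7, 4).


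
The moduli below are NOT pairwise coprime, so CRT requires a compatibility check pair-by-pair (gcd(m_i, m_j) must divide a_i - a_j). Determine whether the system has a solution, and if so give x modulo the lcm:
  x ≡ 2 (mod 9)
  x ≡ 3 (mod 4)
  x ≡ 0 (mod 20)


Moduli 9, 4, 20 are not pairwise coprime, so CRT works modulo lcm(m_i) when all pairwise compatibility conditions hold.
Pairwise compatibility: gcd(m_i, m_j) must divide a_i - a_j for every pair.
Merge one congruence at a time:
  Start: x ≡ 2 (mod 9).
  Combine with x ≡ 3 (mod 4): gcd(9, 4) = 1; 3 - 2 = 1, which IS divisible by 1, so compatible.
    Write x = 2 + 9·t and substitute into x ≡ 3 (mod 4): 9·t ≡ 3 − 2 = 1 (mod 4).
    Reduce coefficients mod 4: 1·t ≡ 1 (mod 4).
    So t ≡ 1 (mod 4).
    Then x = 2 + 9·1 = 11, valid modulo lcm(9, 4) = 36: x ≡ 11 (mod 36).
  Combine with x ≡ 0 (mod 20): gcd(36, 20) = 4, and 0 - 11 = -11 is NOT divisible by 4.
    ⇒ system is inconsistent (no integer solution).

No solution (the system is inconsistent).


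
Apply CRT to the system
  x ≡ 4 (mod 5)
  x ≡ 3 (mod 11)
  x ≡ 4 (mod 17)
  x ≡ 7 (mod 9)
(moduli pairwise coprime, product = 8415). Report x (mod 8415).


Product of moduli M = 5 · 11 · 17 · 9 = 8415.
Merge one congruence at a time:
  Start: x ≡ 4 (mod 5).
  Combine with x ≡ 3 (mod 11); new modulus lcm = 55.
    Write x = 4 + 5·t and substitute into x ≡ 3 (mod 11): 5·t ≡ 3 − 4 = -1 (mod 11).
    Reduce coefficients mod 11: 5·t ≡ 10 (mod 11).
    The inverse of 5 mod 11 is 9 (since 5·9 = 45 = 4·11 + 1), so t ≡ 9·10 = 90 ≡ 2 (mod 11).
    Then x = 4 + 5·2 = 14, valid modulo lcm(5, 11) = 55: x ≡ 14 (mod 55).
  Combine with x ≡ 4 (mod 17); new modulus lcm = 935.
    Write x = 14 + 55·t and substitute into x ≡ 4 (mod 17): 55·t ≡ 4 − 14 = -10 (mod 17).
    Reduce coefficients mod 17: 4·t ≡ 7 (mod 17).
    The inverse of 4 mod 17 is 13 (since 4·13 = 52 = 3·17 + 1), so t ≡ 13·7 = 91 ≡ 6 (mod 17).
    Then x = 14 + 55·6 = 344, valid modulo lcm(55, 17) = 935: x ≡ 344 (mod 935).
  Combine with x ≡ 7 (mod 9); new modulus lcm = 8415.
    Write x = 344 + 935·t and substitute into x ≡ 7 (mod 9): 935·t ≡ 7 − 344 = -337 (mod 9).
    Reduce coefficients mod 9: 8·t ≡ 5 (mod 9).
    The inverse of 8 mod 9 is 8 (since 8·8 = 64 = 7·9 + 1), so t ≡ 8·5 = 40 ≡ 4 (mod 9).
    Then x = 344 + 935·4 = 4084, valid modulo lcm(935, 9) = 8415: x ≡ 4084 (mod 8415).
Verify against each original: 4084 mod 5 = 4, 4084 mod 11 = 3, 4084 mod 17 = 4, 4084 mod 9 = 7.

x ≡ 4084 (mod 8415).


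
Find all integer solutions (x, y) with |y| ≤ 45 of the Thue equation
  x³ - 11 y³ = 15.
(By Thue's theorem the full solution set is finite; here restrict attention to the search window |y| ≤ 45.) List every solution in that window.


The equation is x³ - 11y³ = 15. For fixed y, x³ = 11·y³ + 15, so a solution requires the RHS to be a perfect cube.
Strategy: iterate y from -45 to 45, compute RHS = 11·y³ + 15, and check whether it is a (positive or negative) perfect cube.
Check small values of y:
  y = 0: RHS = 15 is not a perfect cube.
  y = 1: RHS = 26 is not a perfect cube.
  y = -1: RHS = 4 is not a perfect cube.
  y = 2: RHS = 103 is not a perfect cube.
  y = -2: RHS = -73 is not a perfect cube.
  y = 3: RHS = 312 is not a perfect cube.
  y = -3: RHS = -282 is not a perfect cube.
Continuing the search up to |y| = 45 finds no solutions either.
No (x, y) in the scanned range satisfies the equation.

No integer solutions with |y| ≤ 45.


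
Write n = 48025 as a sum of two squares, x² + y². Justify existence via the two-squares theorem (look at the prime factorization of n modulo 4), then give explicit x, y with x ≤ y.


Step 1: Factor n = 48025 = 5^2 · 17 · 113.
Step 2: Check the mod-4 condition on each prime factor: 5 ≡ 1 (mod 4), exponent 2; 17 ≡ 1 (mod 4), exponent 1; 113 ≡ 1 (mod 4), exponent 1.
All primes ≡ 3 (mod 4) appear to even exponent (or don't appear), so by the two-squares theorem n IS expressible as a sum of two squares.
Step 3: Build a representation. Group n = k² · m with k = 5 and m = 17 · 113 = 1921 (a product of primes ≡ 1 (mod 4)); a representation of m scales to one of n via (k·x)² + (k·y)² = k²(x² + y²). Each prime p ≡ 1 (mod 4) is itself a sum of two squares; find a² by testing p − a² for a perfect square:
  17: 17 − 1² = 16 = 4² ⇒ 17 = 1² + 4².
  113: 113 − 1² = 112, 113 − 2² = 109, 113 − 3² = 104, 113 − 4² = 97, 113 − 5² = 88, 113 − 6² = 77, 113 − 7² = 64 = 8² ⇒ 113 = 7² + 8².
  Combine using the Brahmagupta–Fibonacci identity (a² + b²)(c² + d²) = (ac − bd)² + (ad + bc)² = (ac + bd)² + (ad − bc)²:
  17 · 113 = 1921: from (1² + 4²)(7² + 8²), take (1·7 − 4·8, 1·8 + 4·7) = (7 − 32, 8 + 28) = (-25, 36); dropping signs (only squares matter) gives (25, 36); check 25² + 36² = 625 + 1296 = 1921 ✓.
  Scale by k = 5: (5·25, 5·36) = (125, 180).
Step 4: Order so x ≤ y and verify: 125² + 180² = 15625 + 32400 = 48025 = n. ✓

n = 48025 = 125² + 180² (one valid representation with x ≤ y).


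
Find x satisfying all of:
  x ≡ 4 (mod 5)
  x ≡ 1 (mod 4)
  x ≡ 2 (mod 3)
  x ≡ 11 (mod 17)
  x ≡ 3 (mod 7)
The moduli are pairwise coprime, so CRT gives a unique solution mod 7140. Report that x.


Product of moduli M = 5 · 4 · 3 · 17 · 7 = 7140.
Merge one congruence at a time:
  Start: x ≡ 4 (mod 5).
  Combine with x ≡ 1 (mod 4); new modulus lcm = 20.
    Write x = 4 + 5·t and substitute into x ≡ 1 (mod 4): 5·t ≡ 1 − 4 = -3 (mod 4).
    Reduce coefficients mod 4: 1·t ≡ 1 (mod 4).
    So t ≡ 1 (mod 4).
    Then x = 4 + 5·1 = 9, valid modulo lcm(5, 4) = 20: x ≡ 9 (mod 20).
  Combine with x ≡ 2 (mod 3); new modulus lcm = 60.
    Write x = 9 + 20·t and substitute into x ≡ 2 (mod 3): 20·t ≡ 2 − 9 = -7 (mod 3).
    Reduce coefficients mod 3: 2·t ≡ 2 (mod 3).
    The inverse of 2 mod 3 is 2 (since 2·2 = 4 = 1·3 + 1), so t ≡ 2·2 = 4 ≡ 1 (mod 3).
    Then x = 9 + 20·1 = 29, valid modulo lcm(20, 3) = 60: x ≡ 29 (mod 60).
  Combine with x ≡ 11 (mod 17); new modulus lcm = 1020.
    Write x = 29 + 60·t and substitute into x ≡ 11 (mod 17): 60·t ≡ 11 − 29 = -18 (mod 17).
    Reduce coefficients mod 17: 9·t ≡ 16 (mod 17).
    The inverse of 9 mod 17 is 2 (since 9·2 = 18 = 1·17 + 1), so t ≡ 2·16 = 32 ≡ 15 (mod 17).
    Then x = 29 + 60·15 = 929, valid modulo lcm(60, 17) = 1020: x ≡ 929 (mod 1020).
  Combine with x ≡ 3 (mod 7); new modulus lcm = 7140.
    Write x = 929 + 1020·t and substitute into x ≡ 3 (mod 7): 1020·t ≡ 3 − 929 = -926 (mod 7).
    Reduce coefficients mod 7: 5·t ≡ 5 (mod 7).
    The inverse of 5 mod 7 is 3 (since 5·3 = 15 = 2·7 + 1), so t ≡ 3·5 = 15 ≡ 1 (mod 7).
    Then x = 929 + 1020·1 = 1949, valid modulo lcm(1020, 7) = 7140: x ≡ 1949 (mod 7140).
Verify against each original: 1949 mod 5 = 4, 1949 mod 4 = 1, 1949 mod 3 = 2, 1949 mod 17 = 11, 1949 mod 7 = 3.

x ≡ 1949 (mod 7140).


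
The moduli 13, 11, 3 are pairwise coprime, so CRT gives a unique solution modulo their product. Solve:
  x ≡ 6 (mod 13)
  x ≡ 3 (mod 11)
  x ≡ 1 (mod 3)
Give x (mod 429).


Moduli 13, 11, 3 are pairwise coprime; by CRT there is a unique solution modulo M = 13 · 11 · 3 = 429.
Solve pairwise, accumulating the modulus:
  Start with x ≡ 6 (mod 13).
  Combine with x ≡ 3 (mod 11): since gcd(13, 11) = 1, we get a unique residue mod 143.
    Write x = 6 + 13·t and substitute into x ≡ 3 (mod 11): 13·t ≡ 3 − 6 = -3 (mod 11).
    Reduce coefficients mod 11: 2·t ≡ 8 (mod 11).
    The inverse of 2 mod 11 is 6 (since 2·6 = 12 = 1·11 + 1), so t ≡ 6·8 = 48 ≡ 4 (mod 11).
    Then x = 6 + 13·4 = 58, valid modulo lcm(13, 11) = 143: x ≡ 58 (mod 143).
  Combine with x ≡ 1 (mod 3): since gcd(143, 3) = 1, we get a unique residue mod 429.
    Write x = 58 + 143·t and substitute into x ≡ 1 (mod 3): 143·t ≡ 1 − 58 = -57 (mod 3).
    Reduce coefficients mod 3: 2·t ≡ 0 (mod 3).
    The inverse of 2 mod 3 is 2 (since 2·2 = 4 = 1·3 + 1), so t ≡ 2·0 = 0 ≡ 0 (mod 3).
    Then x = 58 + 143·0 = 58, valid modulo lcm(143, 3) = 429: x ≡ 58 (mod 429).
Verify: 58 mod 13 = 6 ✓, 58 mod 11 = 3 ✓, 58 mod 3 = 1 ✓.

x ≡ 58 (mod 429).


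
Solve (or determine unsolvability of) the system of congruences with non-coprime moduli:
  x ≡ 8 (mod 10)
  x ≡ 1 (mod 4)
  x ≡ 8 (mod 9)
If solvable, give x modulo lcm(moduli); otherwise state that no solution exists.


Moduli 10, 4, 9 are not pairwise coprime, so CRT works modulo lcm(m_i) when all pairwise compatibility conditions hold.
Pairwise compatibility: gcd(m_i, m_j) must divide a_i - a_j for every pair.
Merge one congruence at a time:
  Start: x ≡ 8 (mod 10).
  Combine with x ≡ 1 (mod 4): gcd(10, 4) = 2, and 1 - 8 = -7 is NOT divisible by 2.
    ⇒ system is inconsistent (no integer solution).

No solution (the system is inconsistent).


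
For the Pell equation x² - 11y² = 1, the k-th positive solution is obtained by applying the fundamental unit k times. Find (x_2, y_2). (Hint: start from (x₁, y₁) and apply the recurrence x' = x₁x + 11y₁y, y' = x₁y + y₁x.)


Step 1: Find the fundamental solution (x₁, y₁) of x² - 11y² = 1.
  Expand √11 as a continued fraction. a₀ = ⌊√11⌋ = 3; iterate m_{k+1} = d_k·a_k − m_k, d_{k+1} = (11 − m_{k+1}²)/d_k, a_{k+1} = ⌊(a₀ + m_{k+1})/d_{k+1}⌋ (starting m₀ = 0, d₀ = 1), with convergents p_k = a_k·p_{k-1} + p_{k-2}, q_k = a_k·q_{k-1} + q_{k-2} (p₋₁ = 1, q₋₁ = 0):
  k = 0: a₀ = 3; p₀/q₀ = 3/1; p₀² − 11·q₀² = 9 − 11 = -2.
  k = 1: m = 3, d = 2, a = ⌊(3 + 3)/2⌋ = 3; p/q = (3·3 + 1)/(3·1 + 0) = 10/3; p² − 11·q² = 100 − 99 = 1.
  The first convergent with p² − 11·q² = 1 gives the fundamental solution (x₁, y₁) = (10, 3).
Step 2: Apply the recurrence (x_{n+1}, y_{n+1}) = (x₁x_n + 11y₁y_n, x₁y_n + y₁x_n) repeatedly.
  From (x_1, y_1) = (10, 3): x_2 = 10·10 + 11·3·3 = 199; y_2 = 10·3 + 3·10 = 60.
Step 3: Verify x_2² - 11·y_2² = 39601 - 39600 = 1 (should be 1). ✓

(x_1, y_1) = (10, 3); (x_2, y_2) = (199, 60).


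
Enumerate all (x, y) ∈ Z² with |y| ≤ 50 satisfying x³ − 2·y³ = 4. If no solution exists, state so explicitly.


The equation is x³ - 2y³ = 4. For fixed y, x³ = 2·y³ + 4, so a solution requires the RHS to be a perfect cube.
Strategy: iterate y from -50 to 50, compute RHS = 2·y³ + 4, and check whether it is a (positive or negative) perfect cube.
Check small values of y:
  y = 0: RHS = 4 is not a perfect cube.
  y = 1: RHS = 6 is not a perfect cube.
  y = -1: RHS = 2 is not a perfect cube.
  y = 2: RHS = 20 is not a perfect cube.
  y = -2: RHS = -12 is not a perfect cube.
  y = 3: RHS = 58 is not a perfect cube.
  y = -3: RHS = -50 is not a perfect cube.
Continuing the search up to |y| = 50 finds no solutions either.
No (x, y) in the scanned range satisfies the equation.

No integer solutions with |y| ≤ 50.


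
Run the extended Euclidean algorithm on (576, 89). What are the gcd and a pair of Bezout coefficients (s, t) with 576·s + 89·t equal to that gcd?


Euclidean algorithm on (576, 89) — divide until remainder is 0:
  576 = 6 · 89 + 42
  89 = 2 · 42 + 5
  42 = 8 · 5 + 2
  5 = 2 · 2 + 1
  2 = 2 · 1 + 0
gcd(576, 89) = 1.
Track Bezout coefficients alongside the remainders: start with r₀ = 576 = a·1 + b·0 (s = 1, t = 0) and r₁ = 89 = a·0 + b·1 (s = 0, t = 1); each new remainder r_{k+1} = r_{k-1} − q_k·r_k inherits s_{k+1} = s_{k-1} − q_k·s_k, t_{k+1} = t_{k-1} − q_k·t_k, so r_k = a·s_k + b·t_k at every step:
  q = 6: r = 42, s = 1 − 6·0 = 1, t = 0 − 6·1 = -6  (check: 576·1 + 89·(-6) = 42)
  q = 2: r = 5, s = 0 − 2·1 = -2, t = 1 − 2·(-6) = 13  (check: 576·(-2) + 89·13 = 5)
  q = 8: r = 2, s = 1 − 8·(-2) = 17, t = -6 − 8·13 = -110  (check: 576·17 + 89·(-110) = 2)
  q = 2: r = 1, s = -2 − 2·17 = -36, t = 13 − 2·(-110) = 233  (check: 576·(-36) + 89·233 = 1)
The row with r = 1 (the gcd) gives the Bezout coefficients s = -36, t = 233.
Result: 576 · (-36) + 89 · (233) = 1.

gcd(576, 89) = 1; s = -36, t = 233 (check: 576·(-36) + 89·233 = 1).


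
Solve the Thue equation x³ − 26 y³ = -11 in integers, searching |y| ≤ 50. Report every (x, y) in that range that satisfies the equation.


The equation is x³ - 26y³ = -11. For fixed y, x³ = 26·y³ − 11, so a solution requires the RHS to be a perfect cube.
Strategy: iterate y from -50 to 50, compute RHS = 26·y³ − 11, and check whether it is a (positive or negative) perfect cube.
Check small values of y:
  y = 0: RHS = -11 is not a perfect cube.
  y = 1: RHS = 15 is not a perfect cube.
  y = -1: RHS = -37 is not a perfect cube.
  y = 2: RHS = 197 is not a perfect cube.
  y = -2: RHS = -219 is not a perfect cube.
  y = 3: RHS = 691 is not a perfect cube.
  y = -3: RHS = -713 is not a perfect cube.
Continuing the search up to |y| = 50 finds no solutions either.
No (x, y) in the scanned range satisfies the equation.

No integer solutions with |y| ≤ 50.


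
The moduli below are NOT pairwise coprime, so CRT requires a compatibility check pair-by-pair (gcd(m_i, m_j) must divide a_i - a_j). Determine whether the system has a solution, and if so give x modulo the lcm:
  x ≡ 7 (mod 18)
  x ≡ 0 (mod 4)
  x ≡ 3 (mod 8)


Moduli 18, 4, 8 are not pairwise coprime, so CRT works modulo lcm(m_i) when all pairwise compatibility conditions hold.
Pairwise compatibility: gcd(m_i, m_j) must divide a_i - a_j for every pair.
Merge one congruence at a time:
  Start: x ≡ 7 (mod 18).
  Combine with x ≡ 0 (mod 4): gcd(18, 4) = 2, and 0 - 7 = -7 is NOT divisible by 2.
    ⇒ system is inconsistent (no integer solution).

No solution (the system is inconsistent).


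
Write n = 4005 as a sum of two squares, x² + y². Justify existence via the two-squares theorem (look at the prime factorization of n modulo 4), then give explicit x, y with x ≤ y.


Step 1: Factor n = 4005 = 3^2 · 5 · 89.
Step 2: Check the mod-4 condition on each prime factor: 3 ≡ 3 (mod 4), exponent 2 (must be even); 5 ≡ 1 (mod 4), exponent 1; 89 ≡ 1 (mod 4), exponent 1.
All primes ≡ 3 (mod 4) appear to even exponent (or don't appear), so by the two-squares theorem n IS expressible as a sum of two squares.
Step 3: Build a representation. Group n = k² · m with k = 3 and m = 5 · 89 = 445 (a product of primes ≡ 1 (mod 4)); a representation of m scales to one of n via (k·x)² + (k·y)² = k²(x² + y²). Each prime p ≡ 1 (mod 4) is itself a sum of two squares; find a² by testing p − a² for a perfect square:
  5: 5 − 1² = 4 = 2² ⇒ 5 = 1² + 2².
  89: 89 − 1² = 88, 89 − 2² = 85, 89 − 3² = 80, 89 − 4² = 73, 89 − 5² = 64 = 8² ⇒ 89 = 5² + 8².
  Combine using the Brahmagupta–Fibonacci identity (a² + b²)(c² + d²) = (ac − bd)² + (ad + bc)² = (ac + bd)² + (ad − bc)²:
  5 · 89 = 445: from (1² + 2²)(5² + 8²), take (1·5 − 2·8, 1·8 + 2·5) = (5 − 16, 8 + 10) = (-11, 18); dropping signs (only squares matter) gives (11, 18); check 11² + 18² = 121 + 324 = 445 ✓.
  Scale by k = 3: (3·11, 3·18) = (33, 54).
Step 4: Order so x ≤ y and verify: 33² + 54² = 1089 + 2916 = 4005 = n. ✓

n = 4005 = 33² + 54² (one valid representation with x ≤ y).


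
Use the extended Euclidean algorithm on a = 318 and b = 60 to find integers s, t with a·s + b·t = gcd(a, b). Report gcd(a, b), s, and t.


Euclidean algorithm on (318, 60) — divide until remainder is 0:
  318 = 5 · 60 + 18
  60 = 3 · 18 + 6
  18 = 3 · 6 + 0
gcd(318, 60) = 6.
Track Bezout coefficients alongside the remainders: start with r₀ = 318 = a·1 + b·0 (s = 1, t = 0) and r₁ = 60 = a·0 + b·1 (s = 0, t = 1); each new remainder r_{k+1} = r_{k-1} − q_k·r_k inherits s_{k+1} = s_{k-1} − q_k·s_k, t_{k+1} = t_{k-1} − q_k·t_k, so r_k = a·s_k + b·t_k at every step:
  q = 5: r = 18, s = 1 − 5·0 = 1, t = 0 − 5·1 = -5  (check: 318·1 + 60·(-5) = 18)
  q = 3: r = 6, s = 0 − 3·1 = -3, t = 1 − 3·(-5) = 16  (check: 318·(-3) + 60·16 = 6)
The row with r = 6 (the gcd) gives the Bezout coefficients s = -3, t = 16.
Result: 318 · (-3) + 60 · (16) = 6.

gcd(318, 60) = 6; s = -3, t = 16 (check: 318·(-3) + 60·16 = 6).


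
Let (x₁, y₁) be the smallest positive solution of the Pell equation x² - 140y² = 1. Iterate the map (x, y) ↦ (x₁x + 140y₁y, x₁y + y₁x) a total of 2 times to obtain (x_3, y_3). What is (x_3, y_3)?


Step 1: Find the fundamental solution (x₁, y₁) of x² - 140y² = 1.
  Expand √140 as a continued fraction. a₀ = ⌊√140⌋ = 11; iterate m_{k+1} = d_k·a_k − m_k, d_{k+1} = (140 − m_{k+1}²)/d_k, a_{k+1} = ⌊(a₀ + m_{k+1})/d_{k+1}⌋ (starting m₀ = 0, d₀ = 1), with convergents p_k = a_k·p_{k-1} + p_{k-2}, q_k = a_k·q_{k-1} + q_{k-2} (p₋₁ = 1, q₋₁ = 0):
  k = 0: a₀ = 11; p₀/q₀ = 11/1; p₀² − 140·q₀² = 121 − 140 = -19.
  k = 1: m = 11, d = 19, a = ⌊(11 + 11)/19⌋ = 1; p/q = (1·11 + 1)/(1·1 + 0) = 12/1; p² − 140·q² = 144 − 140 = 4.
  k = 2: m = 8, d = 4, a = ⌊(11 + 8)/4⌋ = 4; p/q = (4·12 + 11)/(4·1 + 1) = 59/5; p² − 140·q² = 3481 − 3500 = -19.
  k = 3: m = 8, d = 19, a = ⌊(11 + 8)/19⌋ = 1; p/q = (1·59 + 12)/(1·5 + 1) = 71/6; p² − 140·q² = 5041 − 5040 = 1.
  The first convergent with p² − 140·q² = 1 gives the fundamental solution (x₁, y₁) = (71, 6).
Step 2: Apply the recurrence (x_{n+1}, y_{n+1}) = (x₁x_n + 140y₁y_n, x₁y_n + y₁x_n) repeatedly.
  From (x_1, y_1) = (71, 6): x_2 = 71·71 + 140·6·6 = 10081; y_2 = 71·6 + 6·71 = 852.
  From (x_2, y_2) = (10081, 852): x_3 = 71·10081 + 140·6·852 = 1431431; y_3 = 71·852 + 6·10081 = 120978.
Step 3: Verify x_3² - 140·y_3² = 2048994707761 - 2048994707760 = 1 (should be 1). ✓

(x_1, y_1) = (71, 6); (x_3, y_3) = (1431431, 120978).


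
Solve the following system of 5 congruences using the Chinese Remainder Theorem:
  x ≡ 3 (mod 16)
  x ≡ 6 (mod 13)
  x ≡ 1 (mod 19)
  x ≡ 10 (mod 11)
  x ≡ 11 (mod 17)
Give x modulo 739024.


Product of moduli M = 16 · 13 · 19 · 11 · 17 = 739024.
Merge one congruence at a time:
  Start: x ≡ 3 (mod 16).
  Combine with x ≡ 6 (mod 13); new modulus lcm = 208.
    Write x = 3 + 16·t and substitute into x ≡ 6 (mod 13): 16·t ≡ 6 − 3 = 3 (mod 13).
    Reduce coefficients mod 13: 3·t ≡ 3 (mod 13).
    The inverse of 3 mod 13 is 9 (since 3·9 = 27 = 2·13 + 1), so t ≡ 9·3 = 27 ≡ 1 (mod 13).
    Then x = 3 + 16·1 = 19, valid modulo lcm(16, 13) = 208: x ≡ 19 (mod 208).
  Combine with x ≡ 1 (mod 19); new modulus lcm = 3952.
    Write x = 19 + 208·t and substitute into x ≡ 1 (mod 19): 208·t ≡ 1 − 19 = -18 (mod 19).
    Reduce coefficients mod 19: 18·t ≡ 1 (mod 19).
    The inverse of 18 mod 19 is 18 (since 18·18 = 324 = 17·19 + 1), so t ≡ 18·1 = 18 ≡ 18 (mod 19).
    Then x = 19 + 208·18 = 3763, valid modulo lcm(208, 19) = 3952: x ≡ 3763 (mod 3952).
  Combine with x ≡ 10 (mod 11); new modulus lcm = 43472.
    Write x = 3763 + 3952·t and substitute into x ≡ 10 (mod 11): 3952·t ≡ 10 − 3763 = -3753 (mod 11).
    Reduce coefficients mod 11: 3·t ≡ 9 (mod 11).
    The inverse of 3 mod 11 is 4 (since 3·4 = 12 = 1·11 + 1), so t ≡ 4·9 = 36 ≡ 3 (mod 11).
    Then x = 3763 + 3952·3 = 15619, valid modulo lcm(3952, 11) = 43472: x ≡ 15619 (mod 43472).
  Combine with x ≡ 11 (mod 17); new modulus lcm = 739024.
    Write x = 15619 + 43472·t and substitute into x ≡ 11 (mod 17): 43472·t ≡ 11 − 15619 = -15608 (mod 17).
    Reduce coefficients mod 17: 3·t ≡ 15 (mod 17).
    The inverse of 3 mod 17 is 6 (since 3·6 = 18 = 1·17 + 1), so t ≡ 6·15 = 90 ≡ 5 (mod 17).
    Then x = 15619 + 43472·5 = 232979, valid modulo lcm(43472, 17) = 739024: x ≡ 232979 (mod 739024).
Verify against each original: 232979 mod 16 = 3, 232979 mod 13 = 6, 232979 mod 19 = 1, 232979 mod 11 = 10, 232979 mod 17 = 11.

x ≡ 232979 (mod 739024).


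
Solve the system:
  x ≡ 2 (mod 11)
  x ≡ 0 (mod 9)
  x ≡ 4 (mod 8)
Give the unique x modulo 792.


Moduli 11, 9, 8 are pairwise coprime; by CRT there is a unique solution modulo M = 11 · 9 · 8 = 792.
Solve pairwise, accumulating the modulus:
  Start with x ≡ 2 (mod 11).
  Combine with x ≡ 0 (mod 9): since gcd(11, 9) = 1, we get a unique residue mod 99.
    Write x = 2 + 11·t and substitute into x ≡ 0 (mod 9): 11·t ≡ 0 − 2 = -2 (mod 9).
    Reduce coefficients mod 9: 2·t ≡ 7 (mod 9).
    The inverse of 2 mod 9 is 5 (since 2·5 = 10 = 1·9 + 1), so t ≡ 5·7 = 35 ≡ 8 (mod 9).
    Then x = 2 + 11·8 = 90, valid modulo lcm(11, 9) = 99: x ≡ 90 (mod 99).
  Combine with x ≡ 4 (mod 8): since gcd(99, 8) = 1, we get a unique residue mod 792.
    Write x = 90 + 99·t and substitute into x ≡ 4 (mod 8): 99·t ≡ 4 − 90 = -86 (mod 8).
    Reduce coefficients mod 8: 3·t ≡ 2 (mod 8).
    The inverse of 3 mod 8 is 3 (since 3·3 = 9 = 1·8 + 1), so t ≡ 3·2 = 6 ≡ 6 (mod 8).
    Then x = 90 + 99·6 = 684, valid modulo lcm(99, 8) = 792: x ≡ 684 (mod 792).
Verify: 684 mod 11 = 2 ✓, 684 mod 9 = 0 ✓, 684 mod 8 = 4 ✓.

x ≡ 684 (mod 792).


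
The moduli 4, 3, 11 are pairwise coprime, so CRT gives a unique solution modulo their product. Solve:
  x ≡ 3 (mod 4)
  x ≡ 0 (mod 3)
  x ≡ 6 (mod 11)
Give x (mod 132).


Moduli 4, 3, 11 are pairwise coprime; by CRT there is a unique solution modulo M = 4 · 3 · 11 = 132.
Solve pairwise, accumulating the modulus:
  Start with x ≡ 3 (mod 4).
  Combine with x ≡ 0 (mod 3): since gcd(4, 3) = 1, we get a unique residue mod 12.
    Write x = 3 + 4·t and substitute into x ≡ 0 (mod 3): 4·t ≡ 0 − 3 = -3 (mod 3).
    Reduce coefficients mod 3: 1·t ≡ 0 (mod 3).
    So t ≡ 0 (mod 3).
    Then x = 3 + 4·0 = 3, valid modulo lcm(4, 3) = 12: x ≡ 3 (mod 12).
  Combine with x ≡ 6 (mod 11): since gcd(12, 11) = 1, we get a unique residue mod 132.
    Write x = 3 + 12·t and substitute into x ≡ 6 (mod 11): 12·t ≡ 6 − 3 = 3 (mod 11).
    Reduce coefficients mod 11: 1·t ≡ 3 (mod 11).
    So t ≡ 3 (mod 11).
    Then x = 3 + 12·3 = 39, valid modulo lcm(12, 11) = 132: x ≡ 39 (mod 132).
Verify: 39 mod 4 = 3 ✓, 39 mod 3 = 0 ✓, 39 mod 11 = 6 ✓.

x ≡ 39 (mod 132).


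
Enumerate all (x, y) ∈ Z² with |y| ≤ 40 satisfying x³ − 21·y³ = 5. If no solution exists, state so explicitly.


The equation is x³ - 21y³ = 5. For fixed y, x³ = 21·y³ + 5, so a solution requires the RHS to be a perfect cube.
Strategy: iterate y from -40 to 40, compute RHS = 21·y³ + 5, and check whether it is a (positive or negative) perfect cube.
Check small values of y:
  y = 0: RHS = 5 is not a perfect cube.
  y = 1: RHS = 26 is not a perfect cube.
  y = -1: RHS = -16 is not a perfect cube.
  y = 2: RHS = 173 is not a perfect cube.
  y = -2: RHS = -163 is not a perfect cube.
  y = 3: RHS = 572 is not a perfect cube.
  y = -3: RHS = -562 is not a perfect cube.
Continuing the search up to |y| = 40 finds no solutions either.
No (x, y) in the scanned range satisfies the equation.

No integer solutions with |y| ≤ 40.


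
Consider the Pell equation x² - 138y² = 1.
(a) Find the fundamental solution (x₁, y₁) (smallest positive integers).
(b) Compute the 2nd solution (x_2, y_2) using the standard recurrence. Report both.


Step 1: Find the fundamental solution (x₁, y₁) of x² - 138y² = 1.
  Expand √138 as a continued fraction. a₀ = ⌊√138⌋ = 11; iterate m_{k+1} = d_k·a_k − m_k, d_{k+1} = (138 − m_{k+1}²)/d_k, a_{k+1} = ⌊(a₀ + m_{k+1})/d_{k+1}⌋ (starting m₀ = 0, d₀ = 1), with convergents p_k = a_k·p_{k-1} + p_{k-2}, q_k = a_k·q_{k-1} + q_{k-2} (p₋₁ = 1, q₋₁ = 0):
  k = 0: a₀ = 11; p₀/q₀ = 11/1; p₀² − 138·q₀² = 121 − 138 = -17.
  k = 1: m = 11, d = 17, a = ⌊(11 + 11)/17⌋ = 1; p/q = (1·11 + 1)/(1·1 + 0) = 12/1; p² − 138·q² = 144 − 138 = 6.
  k = 2: m = 6, d = 6, a = ⌊(11 + 6)/6⌋ = 2; p/q = (2·12 + 11)/(2·1 + 1) = 35/3; p² − 138·q² = 1225 − 1242 = -17.
  k = 3: m = 6, d = 17, a = ⌊(11 + 6)/17⌋ = 1; p/q = (1·35 + 12)/(1·3 + 1) = 47/4; p² − 138·q² = 2209 − 2208 = 1.
  The first convergent with p² − 138·q² = 1 gives the fundamental solution (x₁, y₁) = (47, 4).
Step 2: Apply the recurrence (x_{n+1}, y_{n+1}) = (x₁x_n + 138y₁y_n, x₁y_n + y₁x_n) repeatedly.
  From (x_1, y_1) = (47, 4): x_2 = 47·47 + 138·4·4 = 4417; y_2 = 47·4 + 4·47 = 376.
Step 3: Verify x_2² - 138·y_2² = 19509889 - 19509888 = 1 (should be 1). ✓

(x_1, y_1) = (47, 4); (x_2, y_2) = (4417, 376).


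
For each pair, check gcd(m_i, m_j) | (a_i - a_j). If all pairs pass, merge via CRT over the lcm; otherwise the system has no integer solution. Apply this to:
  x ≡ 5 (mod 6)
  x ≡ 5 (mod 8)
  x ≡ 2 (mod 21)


Moduli 6, 8, 21 are not pairwise coprime, so CRT works modulo lcm(m_i) when all pairwise compatibility conditions hold.
Pairwise compatibility: gcd(m_i, m_j) must divide a_i - a_j for every pair.
Merge one congruence at a time:
  Start: x ≡ 5 (mod 6).
  Combine with x ≡ 5 (mod 8): gcd(6, 8) = 2; 5 - 5 = 0, which IS divisible by 2, so compatible.
    Write x = 5 + 6·t and substitute into x ≡ 5 (mod 8): 6·t ≡ 5 − 5 = 0 (mod 8).
    Divide the congruence (and modulus) by g = 2: 3·t ≡ 0 (mod 4).
    The inverse of 3 mod 4 is 3 (since 3·3 = 9 = 2·4 + 1), so t ≡ 3·0 = 0 ≡ 0 (mod 4).
    Then x = 5 + 6·0 = 5, valid modulo lcm(6, 8) = 24: x ≡ 5 (mod 24).
  Combine with x ≡ 2 (mod 21): gcd(24, 21) = 3; 2 - 5 = -3, which IS divisible by 3, so compatible.
    Write x = 5 + 24·t and substitute into x ≡ 2 (mod 21): 24·t ≡ 2 − 5 = -3 (mod 21).
    Divide the congruence (and modulus) by g = 3: 8·t ≡ -1 (mod 7).
    Reduce coefficients mod 7: 1·t ≡ 6 (mod 7).
    So t ≡ 6 (mod 7).
    Then x = 5 + 24·6 = 149, valid modulo lcm(24, 21) = 168: x ≡ 149 (mod 168).
Verify: 149 mod 6 = 5, 149 mod 8 = 5, 149 mod 21 = 2.

x ≡ 149 (mod 168).


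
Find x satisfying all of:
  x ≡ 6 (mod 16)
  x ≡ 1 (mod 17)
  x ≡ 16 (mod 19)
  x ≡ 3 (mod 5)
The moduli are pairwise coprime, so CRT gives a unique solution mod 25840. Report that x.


Product of moduli M = 16 · 17 · 19 · 5 = 25840.
Merge one congruence at a time:
  Start: x ≡ 6 (mod 16).
  Combine with x ≡ 1 (mod 17); new modulus lcm = 272.
    Write x = 6 + 16·t and substitute into x ≡ 1 (mod 17): 16·t ≡ 1 − 6 = -5 (mod 17).
    Reduce coefficients mod 17: 16·t ≡ 12 (mod 17).
    The inverse of 16 mod 17 is 16 (since 16·16 = 256 = 15·17 + 1), so t ≡ 16·12 = 192 ≡ 5 (mod 17).
    Then x = 6 + 16·5 = 86, valid modulo lcm(16, 17) = 272: x ≡ 86 (mod 272).
  Combine with x ≡ 16 (mod 19); new modulus lcm = 5168.
    Write x = 86 + 272·t and substitute into x ≡ 16 (mod 19): 272·t ≡ 16 − 86 = -70 (mod 19).
    Reduce coefficients mod 19: 6·t ≡ 6 (mod 19).
    The inverse of 6 mod 19 is 16 (since 6·16 = 96 = 5·19 + 1), so t ≡ 16·6 = 96 ≡ 1 (mod 19).
    Then x = 86 + 272·1 = 358, valid modulo lcm(272, 19) = 5168: x ≡ 358 (mod 5168).
  Combine with x ≡ 3 (mod 5); new modulus lcm = 25840.
    Write x = 358 + 5168·t and substitute into x ≡ 3 (mod 5): 5168·t ≡ 3 − 358 = -355 (mod 5).
    Reduce coefficients mod 5: 3·t ≡ 0 (mod 5).
    The inverse of 3 mod 5 is 2 (since 3·2 = 6 = 1·5 + 1), so t ≡ 2·0 = 0 ≡ 0 (mod 5).
    Then x = 358 + 5168·0 = 358, valid modulo lcm(5168, 5) = 25840: x ≡ 358 (mod 25840).
Verify against each original: 358 mod 16 = 6, 358 mod 17 = 1, 358 mod 19 = 16, 358 mod 5 = 3.

x ≡ 358 (mod 25840).


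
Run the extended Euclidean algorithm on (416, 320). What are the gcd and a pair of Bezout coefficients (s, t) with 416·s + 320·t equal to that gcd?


Euclidean algorithm on (416, 320) — divide until remainder is 0:
  416 = 1 · 320 + 96
  320 = 3 · 96 + 32
  96 = 3 · 32 + 0
gcd(416, 320) = 32.
Track Bezout coefficients alongside the remainders: start with r₀ = 416 = a·1 + b·0 (s = 1, t = 0) and r₁ = 320 = a·0 + b·1 (s = 0, t = 1); each new remainder r_{k+1} = r_{k-1} − q_k·r_k inherits s_{k+1} = s_{k-1} − q_k·s_k, t_{k+1} = t_{k-1} − q_k·t_k, so r_k = a·s_k + b·t_k at every step:
  q = 1: r = 96, s = 1 − 1·0 = 1, t = 0 − 1·1 = -1  (check: 416·1 + 320·(-1) = 96)
  q = 3: r = 32, s = 0 − 3·1 = -3, t = 1 − 3·(-1) = 4  (check: 416·(-3) + 320·4 = 32)
The row with r = 32 (the gcd) gives the Bezout coefficients s = -3, t = 4.
Result: 416 · (-3) + 320 · (4) = 32.

gcd(416, 320) = 32; s = -3, t = 4 (check: 416·(-3) + 320·4 = 32).
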